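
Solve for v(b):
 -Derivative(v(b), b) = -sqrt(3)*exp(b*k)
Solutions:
 v(b) = C1 + sqrt(3)*exp(b*k)/k


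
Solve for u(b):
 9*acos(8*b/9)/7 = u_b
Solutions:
 u(b) = C1 + 9*b*acos(8*b/9)/7 - 9*sqrt(81 - 64*b^2)/56


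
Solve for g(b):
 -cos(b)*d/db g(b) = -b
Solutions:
 g(b) = C1 + Integral(b/cos(b), b)


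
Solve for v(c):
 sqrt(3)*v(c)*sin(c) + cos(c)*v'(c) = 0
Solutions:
 v(c) = C1*cos(c)^(sqrt(3))


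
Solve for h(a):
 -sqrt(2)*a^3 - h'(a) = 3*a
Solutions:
 h(a) = C1 - sqrt(2)*a^4/4 - 3*a^2/2


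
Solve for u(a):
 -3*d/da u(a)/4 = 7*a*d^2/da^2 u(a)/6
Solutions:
 u(a) = C1 + C2*a^(5/14)


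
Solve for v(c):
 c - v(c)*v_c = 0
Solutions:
 v(c) = -sqrt(C1 + c^2)
 v(c) = sqrt(C1 + c^2)


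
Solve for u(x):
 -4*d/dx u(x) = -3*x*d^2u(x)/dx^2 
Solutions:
 u(x) = C1 + C2*x^(7/3)


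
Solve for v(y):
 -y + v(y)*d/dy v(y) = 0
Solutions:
 v(y) = -sqrt(C1 + y^2)
 v(y) = sqrt(C1 + y^2)


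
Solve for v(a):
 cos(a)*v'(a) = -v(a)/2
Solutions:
 v(a) = C1*(sin(a) - 1)^(1/4)/(sin(a) + 1)^(1/4)


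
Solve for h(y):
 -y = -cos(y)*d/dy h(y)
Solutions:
 h(y) = C1 + Integral(y/cos(y), y)


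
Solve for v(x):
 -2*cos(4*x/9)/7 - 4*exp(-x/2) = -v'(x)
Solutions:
 v(x) = C1 + 9*sin(4*x/9)/14 - 8*exp(-x/2)


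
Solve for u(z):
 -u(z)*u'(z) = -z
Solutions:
 u(z) = -sqrt(C1 + z^2)
 u(z) = sqrt(C1 + z^2)


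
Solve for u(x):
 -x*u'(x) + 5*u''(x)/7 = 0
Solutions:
 u(x) = C1 + C2*erfi(sqrt(70)*x/10)


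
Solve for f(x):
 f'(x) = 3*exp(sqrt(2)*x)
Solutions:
 f(x) = C1 + 3*sqrt(2)*exp(sqrt(2)*x)/2


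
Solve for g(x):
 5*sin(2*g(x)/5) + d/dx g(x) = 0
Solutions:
 5*x + 5*log(cos(2*g(x)/5) - 1)/4 - 5*log(cos(2*g(x)/5) + 1)/4 = C1


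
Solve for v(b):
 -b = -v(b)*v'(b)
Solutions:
 v(b) = -sqrt(C1 + b^2)
 v(b) = sqrt(C1 + b^2)


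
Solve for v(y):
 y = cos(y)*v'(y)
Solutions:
 v(y) = C1 + Integral(y/cos(y), y)


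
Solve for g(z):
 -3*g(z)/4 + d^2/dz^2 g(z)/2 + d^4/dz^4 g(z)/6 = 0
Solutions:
 g(z) = C1*exp(-sqrt(6)*z*sqrt(-1 + sqrt(3))/2) + C2*exp(sqrt(6)*z*sqrt(-1 + sqrt(3))/2) + C3*sin(sqrt(6)*z*sqrt(1 + sqrt(3))/2) + C4*cos(sqrt(6)*z*sqrt(1 + sqrt(3))/2)


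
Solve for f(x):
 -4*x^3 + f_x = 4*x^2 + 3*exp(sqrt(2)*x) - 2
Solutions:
 f(x) = C1 + x^4 + 4*x^3/3 - 2*x + 3*sqrt(2)*exp(sqrt(2)*x)/2


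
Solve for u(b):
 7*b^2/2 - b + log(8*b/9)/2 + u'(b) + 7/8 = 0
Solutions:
 u(b) = C1 - 7*b^3/6 + b^2/2 - b*log(b)/2 - 3*b*log(2)/2 - 3*b/8 + b*log(3)


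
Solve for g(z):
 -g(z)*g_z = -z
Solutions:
 g(z) = -sqrt(C1 + z^2)
 g(z) = sqrt(C1 + z^2)


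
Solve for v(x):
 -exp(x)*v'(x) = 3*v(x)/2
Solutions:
 v(x) = C1*exp(3*exp(-x)/2)


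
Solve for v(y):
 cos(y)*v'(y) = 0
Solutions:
 v(y) = C1


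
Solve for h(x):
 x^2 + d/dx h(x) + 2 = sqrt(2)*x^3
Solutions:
 h(x) = C1 + sqrt(2)*x^4/4 - x^3/3 - 2*x


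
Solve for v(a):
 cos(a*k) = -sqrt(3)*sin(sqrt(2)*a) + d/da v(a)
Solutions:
 v(a) = C1 - sqrt(6)*cos(sqrt(2)*a)/2 + sin(a*k)/k


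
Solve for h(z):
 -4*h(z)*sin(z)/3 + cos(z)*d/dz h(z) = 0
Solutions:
 h(z) = C1/cos(z)^(4/3)


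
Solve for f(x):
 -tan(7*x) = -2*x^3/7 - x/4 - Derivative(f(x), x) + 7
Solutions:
 f(x) = C1 - x^4/14 - x^2/8 + 7*x - log(cos(7*x))/7


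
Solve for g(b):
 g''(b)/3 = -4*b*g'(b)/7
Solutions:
 g(b) = C1 + C2*erf(sqrt(42)*b/7)


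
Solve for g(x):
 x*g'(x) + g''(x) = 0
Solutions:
 g(x) = C1 + C2*erf(sqrt(2)*x/2)


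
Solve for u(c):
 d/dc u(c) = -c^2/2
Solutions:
 u(c) = C1 - c^3/6


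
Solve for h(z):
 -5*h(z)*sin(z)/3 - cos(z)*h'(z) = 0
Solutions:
 h(z) = C1*cos(z)^(5/3)


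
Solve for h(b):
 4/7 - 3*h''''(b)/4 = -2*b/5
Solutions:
 h(b) = C1 + C2*b + C3*b^2 + C4*b^3 + b^5/225 + 2*b^4/63


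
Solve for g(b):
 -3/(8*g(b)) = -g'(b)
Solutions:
 g(b) = -sqrt(C1 + 3*b)/2
 g(b) = sqrt(C1 + 3*b)/2


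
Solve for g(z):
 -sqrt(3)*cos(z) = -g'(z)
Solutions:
 g(z) = C1 + sqrt(3)*sin(z)


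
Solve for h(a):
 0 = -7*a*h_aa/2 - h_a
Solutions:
 h(a) = C1 + C2*a^(5/7)


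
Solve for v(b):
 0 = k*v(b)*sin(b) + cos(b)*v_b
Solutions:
 v(b) = C1*exp(k*log(cos(b)))


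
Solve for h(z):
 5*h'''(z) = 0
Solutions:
 h(z) = C1 + C2*z + C3*z^2


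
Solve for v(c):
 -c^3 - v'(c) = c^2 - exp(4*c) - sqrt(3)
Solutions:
 v(c) = C1 - c^4/4 - c^3/3 + sqrt(3)*c + exp(4*c)/4


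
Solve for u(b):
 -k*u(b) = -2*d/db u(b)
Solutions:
 u(b) = C1*exp(b*k/2)


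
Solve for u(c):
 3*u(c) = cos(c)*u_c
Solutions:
 u(c) = C1*(sin(c) + 1)^(3/2)/(sin(c) - 1)^(3/2)


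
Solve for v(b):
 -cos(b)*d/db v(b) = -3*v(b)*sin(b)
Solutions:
 v(b) = C1/cos(b)^3


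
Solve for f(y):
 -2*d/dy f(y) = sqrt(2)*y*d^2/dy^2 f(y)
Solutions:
 f(y) = C1 + C2*y^(1 - sqrt(2))


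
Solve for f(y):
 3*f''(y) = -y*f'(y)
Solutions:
 f(y) = C1 + C2*erf(sqrt(6)*y/6)


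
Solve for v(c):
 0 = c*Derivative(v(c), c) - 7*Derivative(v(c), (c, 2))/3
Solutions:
 v(c) = C1 + C2*erfi(sqrt(42)*c/14)


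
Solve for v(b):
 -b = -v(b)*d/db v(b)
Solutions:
 v(b) = -sqrt(C1 + b^2)
 v(b) = sqrt(C1 + b^2)


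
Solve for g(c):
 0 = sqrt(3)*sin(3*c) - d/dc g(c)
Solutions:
 g(c) = C1 - sqrt(3)*cos(3*c)/3


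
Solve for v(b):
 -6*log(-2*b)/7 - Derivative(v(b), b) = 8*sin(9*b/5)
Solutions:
 v(b) = C1 - 6*b*log(-b)/7 - 6*b*log(2)/7 + 6*b/7 + 40*cos(9*b/5)/9


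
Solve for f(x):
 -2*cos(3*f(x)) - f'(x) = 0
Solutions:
 f(x) = -asin((C1 + exp(12*x))/(C1 - exp(12*x)))/3 + pi/3
 f(x) = asin((C1 + exp(12*x))/(C1 - exp(12*x)))/3


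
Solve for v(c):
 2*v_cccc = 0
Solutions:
 v(c) = C1 + C2*c + C3*c^2 + C4*c^3


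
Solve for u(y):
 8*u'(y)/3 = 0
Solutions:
 u(y) = C1


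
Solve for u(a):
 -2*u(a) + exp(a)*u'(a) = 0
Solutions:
 u(a) = C1*exp(-2*exp(-a))


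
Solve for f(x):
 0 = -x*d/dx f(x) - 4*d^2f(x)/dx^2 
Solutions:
 f(x) = C1 + C2*erf(sqrt(2)*x/4)


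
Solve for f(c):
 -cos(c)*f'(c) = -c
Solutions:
 f(c) = C1 + Integral(c/cos(c), c)


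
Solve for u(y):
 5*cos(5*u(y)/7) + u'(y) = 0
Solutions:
 5*y - 7*log(sin(5*u(y)/7) - 1)/10 + 7*log(sin(5*u(y)/7) + 1)/10 = C1


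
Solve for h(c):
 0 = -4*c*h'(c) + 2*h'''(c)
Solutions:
 h(c) = C1 + Integral(C2*airyai(2^(1/3)*c) + C3*airybi(2^(1/3)*c), c)


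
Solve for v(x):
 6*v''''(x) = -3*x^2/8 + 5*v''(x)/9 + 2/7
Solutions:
 v(x) = C1 + C2*x + C3*exp(-sqrt(30)*x/18) + C4*exp(sqrt(30)*x/18) + 9*x^4/160 + 4923*x^2/700


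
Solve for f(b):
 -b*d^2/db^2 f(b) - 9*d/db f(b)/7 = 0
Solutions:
 f(b) = C1 + C2/b^(2/7)


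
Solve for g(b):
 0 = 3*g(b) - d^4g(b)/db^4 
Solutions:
 g(b) = C1*exp(-3^(1/4)*b) + C2*exp(3^(1/4)*b) + C3*sin(3^(1/4)*b) + C4*cos(3^(1/4)*b)


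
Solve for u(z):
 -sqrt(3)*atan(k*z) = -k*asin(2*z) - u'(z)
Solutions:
 u(z) = C1 - k*(z*asin(2*z) + sqrt(1 - 4*z^2)/2) + sqrt(3)*Piecewise((z*atan(k*z) - log(k^2*z^2 + 1)/(2*k), Ne(k, 0)), (0, True))


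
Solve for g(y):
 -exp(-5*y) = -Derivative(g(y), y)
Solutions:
 g(y) = C1 - exp(-5*y)/5


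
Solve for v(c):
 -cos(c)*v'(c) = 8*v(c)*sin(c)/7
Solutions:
 v(c) = C1*cos(c)^(8/7)


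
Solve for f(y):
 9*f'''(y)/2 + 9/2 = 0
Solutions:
 f(y) = C1 + C2*y + C3*y^2 - y^3/6


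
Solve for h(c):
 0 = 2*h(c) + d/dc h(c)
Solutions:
 h(c) = C1*exp(-2*c)


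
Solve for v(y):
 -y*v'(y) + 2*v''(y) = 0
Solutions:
 v(y) = C1 + C2*erfi(y/2)


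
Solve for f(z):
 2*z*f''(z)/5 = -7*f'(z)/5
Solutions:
 f(z) = C1 + C2/z^(5/2)


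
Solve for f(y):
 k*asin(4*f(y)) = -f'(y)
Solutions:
 Integral(1/asin(4*_y), (_y, f(y))) = C1 - k*y


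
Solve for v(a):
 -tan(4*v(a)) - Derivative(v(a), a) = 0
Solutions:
 v(a) = -asin(C1*exp(-4*a))/4 + pi/4
 v(a) = asin(C1*exp(-4*a))/4


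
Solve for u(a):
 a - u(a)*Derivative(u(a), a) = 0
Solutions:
 u(a) = -sqrt(C1 + a^2)
 u(a) = sqrt(C1 + a^2)


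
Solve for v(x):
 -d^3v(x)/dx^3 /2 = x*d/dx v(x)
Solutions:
 v(x) = C1 + Integral(C2*airyai(-2^(1/3)*x) + C3*airybi(-2^(1/3)*x), x)


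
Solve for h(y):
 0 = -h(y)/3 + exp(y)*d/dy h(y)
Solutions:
 h(y) = C1*exp(-exp(-y)/3)


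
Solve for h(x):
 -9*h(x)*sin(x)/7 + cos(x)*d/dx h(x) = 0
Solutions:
 h(x) = C1/cos(x)^(9/7)


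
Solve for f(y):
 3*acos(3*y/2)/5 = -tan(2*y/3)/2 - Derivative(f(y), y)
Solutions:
 f(y) = C1 - 3*y*acos(3*y/2)/5 + sqrt(4 - 9*y^2)/5 + 3*log(cos(2*y/3))/4


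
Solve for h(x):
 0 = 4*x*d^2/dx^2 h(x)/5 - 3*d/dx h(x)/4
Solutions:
 h(x) = C1 + C2*x^(31/16)


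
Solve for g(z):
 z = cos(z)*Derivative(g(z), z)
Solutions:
 g(z) = C1 + Integral(z/cos(z), z)


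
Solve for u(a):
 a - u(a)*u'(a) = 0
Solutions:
 u(a) = -sqrt(C1 + a^2)
 u(a) = sqrt(C1 + a^2)


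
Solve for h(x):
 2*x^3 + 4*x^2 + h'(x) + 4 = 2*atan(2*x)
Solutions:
 h(x) = C1 - x^4/2 - 4*x^3/3 + 2*x*atan(2*x) - 4*x - log(4*x^2 + 1)/2


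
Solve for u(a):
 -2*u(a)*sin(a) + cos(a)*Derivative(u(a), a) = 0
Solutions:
 u(a) = C1/cos(a)^2


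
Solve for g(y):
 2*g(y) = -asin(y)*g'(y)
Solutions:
 g(y) = C1*exp(-2*Integral(1/asin(y), y))


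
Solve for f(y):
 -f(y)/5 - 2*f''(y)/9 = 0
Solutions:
 f(y) = C1*sin(3*sqrt(10)*y/10) + C2*cos(3*sqrt(10)*y/10)


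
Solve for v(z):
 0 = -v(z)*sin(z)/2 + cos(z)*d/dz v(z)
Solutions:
 v(z) = C1/sqrt(cos(z))


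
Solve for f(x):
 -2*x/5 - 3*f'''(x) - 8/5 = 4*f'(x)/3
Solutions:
 f(x) = C1 + C2*sin(2*x/3) + C3*cos(2*x/3) - 3*x^2/20 - 6*x/5


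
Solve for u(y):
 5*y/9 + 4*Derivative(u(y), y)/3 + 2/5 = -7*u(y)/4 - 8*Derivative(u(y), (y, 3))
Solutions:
 u(y) = C1*exp(-y*(-(189 + sqrt(36233))^(1/3) + 8/(189 + sqrt(36233))^(1/3))/24)*sin(sqrt(3)*y*(8/(189 + sqrt(36233))^(1/3) + (189 + sqrt(36233))^(1/3))/24) + C2*exp(-y*(-(189 + sqrt(36233))^(1/3) + 8/(189 + sqrt(36233))^(1/3))/24)*cos(sqrt(3)*y*(8/(189 + sqrt(36233))^(1/3) + (189 + sqrt(36233))^(1/3))/24) + C3*exp(y*(-(189 + sqrt(36233))^(1/3) + 8/(189 + sqrt(36233))^(1/3))/12) - 20*y/63 + 88/6615


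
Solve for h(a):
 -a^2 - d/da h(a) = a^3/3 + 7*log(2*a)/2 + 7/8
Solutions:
 h(a) = C1 - a^4/12 - a^3/3 - 7*a*log(a)/2 - 7*a*log(2)/2 + 21*a/8


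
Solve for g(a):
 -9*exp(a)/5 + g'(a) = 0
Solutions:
 g(a) = C1 + 9*exp(a)/5


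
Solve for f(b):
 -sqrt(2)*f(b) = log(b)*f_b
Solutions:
 f(b) = C1*exp(-sqrt(2)*li(b))


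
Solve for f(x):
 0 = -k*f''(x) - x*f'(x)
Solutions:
 f(x) = C1 + C2*sqrt(k)*erf(sqrt(2)*x*sqrt(1/k)/2)


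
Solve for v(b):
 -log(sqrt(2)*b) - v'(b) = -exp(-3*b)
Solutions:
 v(b) = C1 - b*log(b) + b*(1 - log(2)/2) - exp(-3*b)/3


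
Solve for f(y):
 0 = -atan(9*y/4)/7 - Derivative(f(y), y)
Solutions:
 f(y) = C1 - y*atan(9*y/4)/7 + 2*log(81*y^2 + 16)/63


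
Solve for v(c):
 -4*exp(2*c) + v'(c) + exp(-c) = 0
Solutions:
 v(c) = C1 + 2*exp(2*c) + exp(-c)


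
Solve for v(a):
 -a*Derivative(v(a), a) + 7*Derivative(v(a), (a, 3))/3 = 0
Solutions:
 v(a) = C1 + Integral(C2*airyai(3^(1/3)*7^(2/3)*a/7) + C3*airybi(3^(1/3)*7^(2/3)*a/7), a)


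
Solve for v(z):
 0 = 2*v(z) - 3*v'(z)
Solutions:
 v(z) = C1*exp(2*z/3)


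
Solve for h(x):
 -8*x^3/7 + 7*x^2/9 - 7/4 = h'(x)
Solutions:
 h(x) = C1 - 2*x^4/7 + 7*x^3/27 - 7*x/4


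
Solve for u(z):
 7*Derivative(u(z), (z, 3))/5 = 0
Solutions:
 u(z) = C1 + C2*z + C3*z^2


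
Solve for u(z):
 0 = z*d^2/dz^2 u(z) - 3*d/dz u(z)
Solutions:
 u(z) = C1 + C2*z^4


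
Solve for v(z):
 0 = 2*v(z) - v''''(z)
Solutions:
 v(z) = C1*exp(-2^(1/4)*z) + C2*exp(2^(1/4)*z) + C3*sin(2^(1/4)*z) + C4*cos(2^(1/4)*z)


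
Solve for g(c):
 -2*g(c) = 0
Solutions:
 g(c) = 0


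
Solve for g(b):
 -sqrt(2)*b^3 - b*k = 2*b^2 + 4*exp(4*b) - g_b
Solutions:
 g(b) = C1 + sqrt(2)*b^4/4 + 2*b^3/3 + b^2*k/2 + exp(4*b)


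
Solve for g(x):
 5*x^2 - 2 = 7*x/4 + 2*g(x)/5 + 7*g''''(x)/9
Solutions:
 g(x) = 25*x^2/2 - 35*x/8 + (C1*sin(sqrt(3)*70^(3/4)*x/70) + C2*cos(sqrt(3)*70^(3/4)*x/70))*exp(-sqrt(3)*70^(3/4)*x/70) + (C3*sin(sqrt(3)*70^(3/4)*x/70) + C4*cos(sqrt(3)*70^(3/4)*x/70))*exp(sqrt(3)*70^(3/4)*x/70) - 5


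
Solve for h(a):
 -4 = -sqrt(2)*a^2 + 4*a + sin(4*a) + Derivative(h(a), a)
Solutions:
 h(a) = C1 + sqrt(2)*a^3/3 - 2*a^2 - 4*a + cos(4*a)/4


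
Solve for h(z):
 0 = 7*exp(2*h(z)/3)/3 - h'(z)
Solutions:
 h(z) = 3*log(-sqrt(-1/(C1 + 7*z))) - 3*log(2)/2 + 3*log(3)
 h(z) = 3*log(-1/(C1 + 7*z))/2 - 3*log(2)/2 + 3*log(3)


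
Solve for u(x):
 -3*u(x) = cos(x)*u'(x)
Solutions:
 u(x) = C1*(sin(x) - 1)^(3/2)/(sin(x) + 1)^(3/2)


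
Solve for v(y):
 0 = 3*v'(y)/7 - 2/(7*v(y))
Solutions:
 v(y) = -sqrt(C1 + 12*y)/3
 v(y) = sqrt(C1 + 12*y)/3


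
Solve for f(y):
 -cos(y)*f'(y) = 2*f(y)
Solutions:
 f(y) = C1*(sin(y) - 1)/(sin(y) + 1)


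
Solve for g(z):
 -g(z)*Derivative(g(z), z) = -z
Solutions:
 g(z) = -sqrt(C1 + z^2)
 g(z) = sqrt(C1 + z^2)


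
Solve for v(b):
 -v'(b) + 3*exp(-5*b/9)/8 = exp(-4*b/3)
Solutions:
 v(b) = C1 + 3*exp(-4*b/3)/4 - 27*exp(-5*b/9)/40


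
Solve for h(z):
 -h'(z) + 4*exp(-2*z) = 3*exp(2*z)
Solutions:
 h(z) = C1 - 3*exp(2*z)/2 - 2*exp(-2*z)


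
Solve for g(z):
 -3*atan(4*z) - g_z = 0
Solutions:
 g(z) = C1 - 3*z*atan(4*z) + 3*log(16*z^2 + 1)/8


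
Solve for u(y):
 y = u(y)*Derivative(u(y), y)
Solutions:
 u(y) = -sqrt(C1 + y^2)
 u(y) = sqrt(C1 + y^2)


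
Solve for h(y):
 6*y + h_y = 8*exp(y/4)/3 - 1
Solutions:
 h(y) = C1 - 3*y^2 - y + 32*exp(y/4)/3


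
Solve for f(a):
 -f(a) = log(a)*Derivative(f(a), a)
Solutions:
 f(a) = C1*exp(-li(a))


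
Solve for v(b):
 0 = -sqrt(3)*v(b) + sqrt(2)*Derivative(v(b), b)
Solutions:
 v(b) = C1*exp(sqrt(6)*b/2)


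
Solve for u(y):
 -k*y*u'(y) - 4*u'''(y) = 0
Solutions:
 u(y) = C1 + Integral(C2*airyai(2^(1/3)*y*(-k)^(1/3)/2) + C3*airybi(2^(1/3)*y*(-k)^(1/3)/2), y)


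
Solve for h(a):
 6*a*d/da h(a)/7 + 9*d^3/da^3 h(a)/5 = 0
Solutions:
 h(a) = C1 + Integral(C2*airyai(-10^(1/3)*21^(2/3)*a/21) + C3*airybi(-10^(1/3)*21^(2/3)*a/21), a)


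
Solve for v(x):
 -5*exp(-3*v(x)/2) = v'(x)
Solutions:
 v(x) = 2*log(C1 - 15*x/2)/3
 v(x) = 2*log(2^(2/3)*(-3^(1/3) - 3^(5/6)*I)*(C1 - 5*x)^(1/3)/4)
 v(x) = 2*log(2^(2/3)*(-3^(1/3) + 3^(5/6)*I)*(C1 - 5*x)^(1/3)/4)


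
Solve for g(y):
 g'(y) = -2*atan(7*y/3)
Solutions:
 g(y) = C1 - 2*y*atan(7*y/3) + 3*log(49*y^2 + 9)/7


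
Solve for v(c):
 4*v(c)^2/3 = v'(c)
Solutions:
 v(c) = -3/(C1 + 4*c)


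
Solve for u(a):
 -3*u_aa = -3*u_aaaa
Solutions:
 u(a) = C1 + C2*a + C3*exp(-a) + C4*exp(a)


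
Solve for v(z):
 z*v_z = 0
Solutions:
 v(z) = C1


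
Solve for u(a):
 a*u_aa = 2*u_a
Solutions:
 u(a) = C1 + C2*a^3


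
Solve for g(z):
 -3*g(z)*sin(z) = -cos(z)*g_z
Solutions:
 g(z) = C1/cos(z)^3


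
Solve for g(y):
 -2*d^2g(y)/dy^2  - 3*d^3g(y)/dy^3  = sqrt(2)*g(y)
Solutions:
 g(y) = C1*exp(y*(-8 + 8*2^(1/3)/(16 + 243*sqrt(2) + sqrt(-256 + (16 + 243*sqrt(2))^2))^(1/3) + 2^(2/3)*(16 + 243*sqrt(2) + sqrt(-256 + (16 + 243*sqrt(2))^2))^(1/3))/36)*sin(2^(1/3)*sqrt(3)*y*(-2^(1/3)*(16 + 243*sqrt(2) + 27*sqrt(-256/729 + (16/27 + 9*sqrt(2))^2))^(1/3) + 8/(16 + 243*sqrt(2) + 27*sqrt(-256/729 + (16/27 + 9*sqrt(2))^2))^(1/3))/36) + C2*exp(y*(-8 + 8*2^(1/3)/(16 + 243*sqrt(2) + sqrt(-256 + (16 + 243*sqrt(2))^2))^(1/3) + 2^(2/3)*(16 + 243*sqrt(2) + sqrt(-256 + (16 + 243*sqrt(2))^2))^(1/3))/36)*cos(2^(1/3)*sqrt(3)*y*(-2^(1/3)*(16 + 243*sqrt(2) + 27*sqrt(-256/729 + (16/27 + 9*sqrt(2))^2))^(1/3) + 8/(16 + 243*sqrt(2) + 27*sqrt(-256/729 + (16/27 + 9*sqrt(2))^2))^(1/3))/36) + C3*exp(-y*(8*2^(1/3)/(16 + 243*sqrt(2) + sqrt(-256 + (16 + 243*sqrt(2))^2))^(1/3) + 4 + 2^(2/3)*(16 + 243*sqrt(2) + sqrt(-256 + (16 + 243*sqrt(2))^2))^(1/3))/18)


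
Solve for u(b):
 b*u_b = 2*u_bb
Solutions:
 u(b) = C1 + C2*erfi(b/2)


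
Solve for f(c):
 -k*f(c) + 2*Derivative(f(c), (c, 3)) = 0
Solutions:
 f(c) = C1*exp(2^(2/3)*c*k^(1/3)/2) + C2*exp(2^(2/3)*c*k^(1/3)*(-1 + sqrt(3)*I)/4) + C3*exp(-2^(2/3)*c*k^(1/3)*(1 + sqrt(3)*I)/4)


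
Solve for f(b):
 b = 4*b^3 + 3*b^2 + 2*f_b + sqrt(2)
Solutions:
 f(b) = C1 - b^4/2 - b^3/2 + b^2/4 - sqrt(2)*b/2


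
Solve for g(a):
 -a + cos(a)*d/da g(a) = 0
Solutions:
 g(a) = C1 + Integral(a/cos(a), a)


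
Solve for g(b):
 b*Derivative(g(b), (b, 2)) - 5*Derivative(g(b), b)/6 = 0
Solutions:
 g(b) = C1 + C2*b^(11/6)


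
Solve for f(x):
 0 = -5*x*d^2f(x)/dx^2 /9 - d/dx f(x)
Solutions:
 f(x) = C1 + C2/x^(4/5)


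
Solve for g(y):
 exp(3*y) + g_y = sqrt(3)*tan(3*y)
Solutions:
 g(y) = C1 - exp(3*y)/3 - sqrt(3)*log(cos(3*y))/3


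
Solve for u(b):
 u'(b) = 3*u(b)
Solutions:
 u(b) = C1*exp(3*b)


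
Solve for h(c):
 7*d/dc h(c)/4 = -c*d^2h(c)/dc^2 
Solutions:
 h(c) = C1 + C2/c^(3/4)


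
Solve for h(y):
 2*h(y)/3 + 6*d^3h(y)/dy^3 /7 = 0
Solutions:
 h(y) = C3*exp(-21^(1/3)*y/3) + (C1*sin(3^(5/6)*7^(1/3)*y/6) + C2*cos(3^(5/6)*7^(1/3)*y/6))*exp(21^(1/3)*y/6)


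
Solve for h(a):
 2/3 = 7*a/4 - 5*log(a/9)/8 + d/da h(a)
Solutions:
 h(a) = C1 - 7*a^2/8 + 5*a*log(a)/8 - 5*a*log(3)/4 + a/24


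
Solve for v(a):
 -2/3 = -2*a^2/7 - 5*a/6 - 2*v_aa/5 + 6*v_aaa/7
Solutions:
 v(a) = C1 + C2*a + C3*exp(7*a/15) - 5*a^4/84 - 3025*a^3/3528 - 38515*a^2/8232


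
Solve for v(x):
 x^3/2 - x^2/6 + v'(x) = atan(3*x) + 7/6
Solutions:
 v(x) = C1 - x^4/8 + x^3/18 + x*atan(3*x) + 7*x/6 - log(9*x^2 + 1)/6


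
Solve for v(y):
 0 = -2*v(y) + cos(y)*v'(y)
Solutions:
 v(y) = C1*(sin(y) + 1)/(sin(y) - 1)


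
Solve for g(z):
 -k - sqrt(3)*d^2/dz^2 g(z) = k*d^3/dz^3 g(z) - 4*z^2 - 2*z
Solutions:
 g(z) = C1 + C2*z + C3*exp(-sqrt(3)*z/k) + k*z^2*(8*sqrt(3)*k - 6 - 3*sqrt(3))/18 + sqrt(3)*z^4/9 + z^3*(-4*k + sqrt(3))/9


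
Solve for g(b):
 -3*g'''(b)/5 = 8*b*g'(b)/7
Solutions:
 g(b) = C1 + Integral(C2*airyai(-2*21^(2/3)*5^(1/3)*b/21) + C3*airybi(-2*21^(2/3)*5^(1/3)*b/21), b)


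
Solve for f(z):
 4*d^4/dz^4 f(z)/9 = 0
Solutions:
 f(z) = C1 + C2*z + C3*z^2 + C4*z^3


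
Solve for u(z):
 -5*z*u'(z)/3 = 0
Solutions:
 u(z) = C1


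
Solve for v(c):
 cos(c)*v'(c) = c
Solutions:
 v(c) = C1 + Integral(c/cos(c), c)


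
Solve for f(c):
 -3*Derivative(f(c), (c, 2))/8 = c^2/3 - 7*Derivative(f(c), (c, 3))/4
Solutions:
 f(c) = C1 + C2*c + C3*exp(3*c/14) - 2*c^4/27 - 112*c^3/81 - 1568*c^2/81


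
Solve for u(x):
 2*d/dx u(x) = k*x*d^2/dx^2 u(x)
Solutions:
 u(x) = C1 + x^(((re(k) + 2)*re(k) + im(k)^2)/(re(k)^2 + im(k)^2))*(C2*sin(2*log(x)*Abs(im(k))/(re(k)^2 + im(k)^2)) + C3*cos(2*log(x)*im(k)/(re(k)^2 + im(k)^2)))


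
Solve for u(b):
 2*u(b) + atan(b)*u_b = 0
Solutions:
 u(b) = C1*exp(-2*Integral(1/atan(b), b))


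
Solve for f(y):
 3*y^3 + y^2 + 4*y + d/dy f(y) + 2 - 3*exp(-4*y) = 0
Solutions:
 f(y) = C1 - 3*y^4/4 - y^3/3 - 2*y^2 - 2*y - 3*exp(-4*y)/4


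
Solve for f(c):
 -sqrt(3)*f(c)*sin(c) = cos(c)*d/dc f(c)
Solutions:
 f(c) = C1*cos(c)^(sqrt(3))


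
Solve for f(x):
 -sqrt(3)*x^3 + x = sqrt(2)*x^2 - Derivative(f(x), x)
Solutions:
 f(x) = C1 + sqrt(3)*x^4/4 + sqrt(2)*x^3/3 - x^2/2


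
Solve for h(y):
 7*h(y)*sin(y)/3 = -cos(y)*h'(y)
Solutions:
 h(y) = C1*cos(y)^(7/3)


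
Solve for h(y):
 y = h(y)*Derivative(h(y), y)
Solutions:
 h(y) = -sqrt(C1 + y^2)
 h(y) = sqrt(C1 + y^2)


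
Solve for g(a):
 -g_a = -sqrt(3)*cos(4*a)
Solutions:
 g(a) = C1 + sqrt(3)*sin(4*a)/4


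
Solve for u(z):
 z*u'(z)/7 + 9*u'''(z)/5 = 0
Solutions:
 u(z) = C1 + Integral(C2*airyai(-735^(1/3)*z/21) + C3*airybi(-735^(1/3)*z/21), z)


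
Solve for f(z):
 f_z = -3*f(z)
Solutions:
 f(z) = C1*exp(-3*z)


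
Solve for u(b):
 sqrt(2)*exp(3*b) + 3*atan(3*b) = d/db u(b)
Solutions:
 u(b) = C1 + 3*b*atan(3*b) + sqrt(2)*exp(3*b)/3 - log(9*b^2 + 1)/2


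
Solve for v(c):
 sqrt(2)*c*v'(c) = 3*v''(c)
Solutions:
 v(c) = C1 + C2*erfi(2^(3/4)*sqrt(3)*c/6)


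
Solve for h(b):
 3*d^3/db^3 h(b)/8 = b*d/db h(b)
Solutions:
 h(b) = C1 + Integral(C2*airyai(2*3^(2/3)*b/3) + C3*airybi(2*3^(2/3)*b/3), b)


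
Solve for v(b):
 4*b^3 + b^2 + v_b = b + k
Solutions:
 v(b) = C1 - b^4 - b^3/3 + b^2/2 + b*k


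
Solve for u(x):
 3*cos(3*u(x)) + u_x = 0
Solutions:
 u(x) = -asin((C1 + exp(18*x))/(C1 - exp(18*x)))/3 + pi/3
 u(x) = asin((C1 + exp(18*x))/(C1 - exp(18*x)))/3


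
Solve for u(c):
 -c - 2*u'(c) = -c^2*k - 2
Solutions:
 u(c) = C1 + c^3*k/6 - c^2/4 + c


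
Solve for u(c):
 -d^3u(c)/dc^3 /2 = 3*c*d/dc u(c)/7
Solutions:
 u(c) = C1 + Integral(C2*airyai(-6^(1/3)*7^(2/3)*c/7) + C3*airybi(-6^(1/3)*7^(2/3)*c/7), c)


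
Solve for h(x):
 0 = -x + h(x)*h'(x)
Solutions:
 h(x) = -sqrt(C1 + x^2)
 h(x) = sqrt(C1 + x^2)


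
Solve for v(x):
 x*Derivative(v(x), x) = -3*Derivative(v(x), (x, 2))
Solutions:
 v(x) = C1 + C2*erf(sqrt(6)*x/6)


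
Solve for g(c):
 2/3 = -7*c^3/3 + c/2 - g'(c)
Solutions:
 g(c) = C1 - 7*c^4/12 + c^2/4 - 2*c/3


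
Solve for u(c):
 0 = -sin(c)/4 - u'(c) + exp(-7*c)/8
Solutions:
 u(c) = C1 + cos(c)/4 - exp(-7*c)/56


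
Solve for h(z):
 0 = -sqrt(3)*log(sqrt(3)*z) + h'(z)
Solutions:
 h(z) = C1 + sqrt(3)*z*log(z) - sqrt(3)*z + sqrt(3)*z*log(3)/2


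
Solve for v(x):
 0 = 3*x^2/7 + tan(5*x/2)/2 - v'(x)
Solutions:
 v(x) = C1 + x^3/7 - log(cos(5*x/2))/5


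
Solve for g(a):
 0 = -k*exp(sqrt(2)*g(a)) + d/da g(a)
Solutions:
 g(a) = sqrt(2)*(2*log(-1/(C1 + a*k)) - log(2))/4


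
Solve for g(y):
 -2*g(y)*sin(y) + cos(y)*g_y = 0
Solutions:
 g(y) = C1/cos(y)^2


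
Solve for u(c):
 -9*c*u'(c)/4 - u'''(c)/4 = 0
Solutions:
 u(c) = C1 + Integral(C2*airyai(-3^(2/3)*c) + C3*airybi(-3^(2/3)*c), c)


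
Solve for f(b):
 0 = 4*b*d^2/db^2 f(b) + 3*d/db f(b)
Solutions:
 f(b) = C1 + C2*b^(1/4)


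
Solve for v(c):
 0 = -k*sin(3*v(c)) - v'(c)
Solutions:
 v(c) = -acos((-C1 - exp(6*c*k))/(C1 - exp(6*c*k)))/3 + 2*pi/3
 v(c) = acos((-C1 - exp(6*c*k))/(C1 - exp(6*c*k)))/3


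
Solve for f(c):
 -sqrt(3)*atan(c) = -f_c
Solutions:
 f(c) = C1 + sqrt(3)*(c*atan(c) - log(c^2 + 1)/2)


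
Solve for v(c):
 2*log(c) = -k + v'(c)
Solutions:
 v(c) = C1 + c*k + 2*c*log(c) - 2*c


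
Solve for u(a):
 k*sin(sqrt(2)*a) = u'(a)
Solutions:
 u(a) = C1 - sqrt(2)*k*cos(sqrt(2)*a)/2


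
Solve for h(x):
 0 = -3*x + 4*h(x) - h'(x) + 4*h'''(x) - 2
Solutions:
 h(x) = C1*exp(3^(1/3)*x*(3^(1/3)/(sqrt(1293) + 36)^(1/3) + (sqrt(1293) + 36)^(1/3))/12)*sin(3^(1/6)*x*(-3^(2/3)*(sqrt(1293) + 36)^(1/3) + 3/(sqrt(1293) + 36)^(1/3))/12) + C2*exp(3^(1/3)*x*(3^(1/3)/(sqrt(1293) + 36)^(1/3) + (sqrt(1293) + 36)^(1/3))/12)*cos(3^(1/6)*x*(-3^(2/3)*(sqrt(1293) + 36)^(1/3) + 3/(sqrt(1293) + 36)^(1/3))/12) + C3*exp(-3^(1/3)*x*(3^(1/3)/(sqrt(1293) + 36)^(1/3) + (sqrt(1293) + 36)^(1/3))/6) + 3*x/4 + 11/16


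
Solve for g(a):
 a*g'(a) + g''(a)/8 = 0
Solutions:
 g(a) = C1 + C2*erf(2*a)


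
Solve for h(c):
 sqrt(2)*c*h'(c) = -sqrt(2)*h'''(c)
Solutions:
 h(c) = C1 + Integral(C2*airyai(-c) + C3*airybi(-c), c)


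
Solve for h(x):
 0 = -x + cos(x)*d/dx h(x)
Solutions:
 h(x) = C1 + Integral(x/cos(x), x)


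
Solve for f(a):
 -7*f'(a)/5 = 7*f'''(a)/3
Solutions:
 f(a) = C1 + C2*sin(sqrt(15)*a/5) + C3*cos(sqrt(15)*a/5)


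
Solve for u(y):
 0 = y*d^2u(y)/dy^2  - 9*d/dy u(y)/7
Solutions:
 u(y) = C1 + C2*y^(16/7)


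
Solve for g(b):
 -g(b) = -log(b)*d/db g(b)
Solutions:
 g(b) = C1*exp(li(b))


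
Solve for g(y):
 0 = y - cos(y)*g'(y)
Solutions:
 g(y) = C1 + Integral(y/cos(y), y)


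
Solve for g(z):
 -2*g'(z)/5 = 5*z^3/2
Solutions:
 g(z) = C1 - 25*z^4/16


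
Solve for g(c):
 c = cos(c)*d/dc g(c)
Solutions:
 g(c) = C1 + Integral(c/cos(c), c)


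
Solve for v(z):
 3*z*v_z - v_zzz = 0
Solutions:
 v(z) = C1 + Integral(C2*airyai(3^(1/3)*z) + C3*airybi(3^(1/3)*z), z)


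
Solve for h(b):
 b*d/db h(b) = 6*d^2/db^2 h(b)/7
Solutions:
 h(b) = C1 + C2*erfi(sqrt(21)*b/6)


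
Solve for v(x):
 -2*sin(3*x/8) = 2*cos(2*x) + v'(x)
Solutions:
 v(x) = C1 - sin(2*x) + 16*cos(3*x/8)/3


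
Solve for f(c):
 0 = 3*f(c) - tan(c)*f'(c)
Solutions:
 f(c) = C1*sin(c)^3


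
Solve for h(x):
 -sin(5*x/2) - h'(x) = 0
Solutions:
 h(x) = C1 + 2*cos(5*x/2)/5


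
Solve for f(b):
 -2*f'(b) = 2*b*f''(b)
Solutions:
 f(b) = C1 + C2*log(b)


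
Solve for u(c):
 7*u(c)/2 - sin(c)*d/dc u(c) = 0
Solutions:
 u(c) = C1*(cos(c) - 1)^(7/4)/(cos(c) + 1)^(7/4)


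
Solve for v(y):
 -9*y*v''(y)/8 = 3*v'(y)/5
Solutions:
 v(y) = C1 + C2*y^(7/15)


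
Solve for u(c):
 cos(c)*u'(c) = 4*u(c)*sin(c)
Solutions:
 u(c) = C1/cos(c)^4


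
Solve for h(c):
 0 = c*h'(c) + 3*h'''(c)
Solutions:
 h(c) = C1 + Integral(C2*airyai(-3^(2/3)*c/3) + C3*airybi(-3^(2/3)*c/3), c)


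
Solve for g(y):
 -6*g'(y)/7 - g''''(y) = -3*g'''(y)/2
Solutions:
 g(y) = C1 + C2*exp(y*(7*7^(1/3)/(4*sqrt(15) + 17)^(1/3) + 7^(2/3)*(4*sqrt(15) + 17)^(1/3) + 14)/28)*sin(sqrt(3)*7^(1/3)*y*(-7^(1/3)*(4*sqrt(15) + 17)^(1/3) + 7/(4*sqrt(15) + 17)^(1/3))/28) + C3*exp(y*(7*7^(1/3)/(4*sqrt(15) + 17)^(1/3) + 7^(2/3)*(4*sqrt(15) + 17)^(1/3) + 14)/28)*cos(sqrt(3)*7^(1/3)*y*(-7^(1/3)*(4*sqrt(15) + 17)^(1/3) + 7/(4*sqrt(15) + 17)^(1/3))/28) + C4*exp(y*(-7^(2/3)*(4*sqrt(15) + 17)^(1/3) - 7*7^(1/3)/(4*sqrt(15) + 17)^(1/3) + 7)/14)


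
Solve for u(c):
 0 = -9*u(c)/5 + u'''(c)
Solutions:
 u(c) = C3*exp(15^(2/3)*c/5) + (C1*sin(3*3^(1/6)*5^(2/3)*c/10) + C2*cos(3*3^(1/6)*5^(2/3)*c/10))*exp(-15^(2/3)*c/10)


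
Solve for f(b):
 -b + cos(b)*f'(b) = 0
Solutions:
 f(b) = C1 + Integral(b/cos(b), b)


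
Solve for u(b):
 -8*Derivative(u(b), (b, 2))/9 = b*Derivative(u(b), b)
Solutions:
 u(b) = C1 + C2*erf(3*b/4)


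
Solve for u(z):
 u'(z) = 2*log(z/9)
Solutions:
 u(z) = C1 + 2*z*log(z) - z*log(81) - 2*z


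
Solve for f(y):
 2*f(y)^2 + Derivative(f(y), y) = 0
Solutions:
 f(y) = 1/(C1 + 2*y)


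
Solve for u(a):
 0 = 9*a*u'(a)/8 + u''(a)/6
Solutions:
 u(a) = C1 + C2*erf(3*sqrt(6)*a/4)


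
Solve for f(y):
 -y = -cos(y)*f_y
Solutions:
 f(y) = C1 + Integral(y/cos(y), y)


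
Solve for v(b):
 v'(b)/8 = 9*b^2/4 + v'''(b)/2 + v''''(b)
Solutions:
 v(b) = C1 + C2*exp(-b*(2*2^(1/3)/(3*sqrt(69) + 25)^(1/3) + 4 + 2^(2/3)*(3*sqrt(69) + 25)^(1/3))/24)*sin(2^(1/3)*sqrt(3)*b*(-2^(1/3)*(3*sqrt(69) + 25)^(1/3) + 2/(3*sqrt(69) + 25)^(1/3))/24) + C3*exp(-b*(2*2^(1/3)/(3*sqrt(69) + 25)^(1/3) + 4 + 2^(2/3)*(3*sqrt(69) + 25)^(1/3))/24)*cos(2^(1/3)*sqrt(3)*b*(-2^(1/3)*(3*sqrt(69) + 25)^(1/3) + 2/(3*sqrt(69) + 25)^(1/3))/24) + C4*exp(b*(-2 + 2*2^(1/3)/(3*sqrt(69) + 25)^(1/3) + 2^(2/3)*(3*sqrt(69) + 25)^(1/3))/12) + 6*b^3 + 144*b


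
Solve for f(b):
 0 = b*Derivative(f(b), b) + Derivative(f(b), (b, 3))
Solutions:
 f(b) = C1 + Integral(C2*airyai(-b) + C3*airybi(-b), b)


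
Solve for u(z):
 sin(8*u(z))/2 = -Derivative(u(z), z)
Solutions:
 u(z) = -acos((-C1 - exp(8*z))/(C1 - exp(8*z)))/8 + pi/4
 u(z) = acos((-C1 - exp(8*z))/(C1 - exp(8*z)))/8


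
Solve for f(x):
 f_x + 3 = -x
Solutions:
 f(x) = C1 - x^2/2 - 3*x


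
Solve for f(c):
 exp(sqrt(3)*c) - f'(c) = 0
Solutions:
 f(c) = C1 + sqrt(3)*exp(sqrt(3)*c)/3


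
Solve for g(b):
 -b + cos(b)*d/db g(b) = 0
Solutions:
 g(b) = C1 + Integral(b/cos(b), b)


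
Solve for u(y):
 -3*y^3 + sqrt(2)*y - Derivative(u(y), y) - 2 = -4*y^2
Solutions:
 u(y) = C1 - 3*y^4/4 + 4*y^3/3 + sqrt(2)*y^2/2 - 2*y


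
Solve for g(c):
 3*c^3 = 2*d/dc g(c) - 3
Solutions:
 g(c) = C1 + 3*c^4/8 + 3*c/2


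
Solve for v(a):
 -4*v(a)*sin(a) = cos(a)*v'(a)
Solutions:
 v(a) = C1*cos(a)^4


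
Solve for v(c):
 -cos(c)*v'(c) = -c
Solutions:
 v(c) = C1 + Integral(c/cos(c), c)


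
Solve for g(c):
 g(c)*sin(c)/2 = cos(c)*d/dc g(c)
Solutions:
 g(c) = C1/sqrt(cos(c))


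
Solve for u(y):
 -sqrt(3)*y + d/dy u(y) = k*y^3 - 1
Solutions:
 u(y) = C1 + k*y^4/4 + sqrt(3)*y^2/2 - y


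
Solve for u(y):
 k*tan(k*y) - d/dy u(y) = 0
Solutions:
 u(y) = C1 + k*Piecewise((-log(cos(k*y))/k, Ne(k, 0)), (0, True))


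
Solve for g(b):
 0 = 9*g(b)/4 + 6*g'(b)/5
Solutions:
 g(b) = C1*exp(-15*b/8)


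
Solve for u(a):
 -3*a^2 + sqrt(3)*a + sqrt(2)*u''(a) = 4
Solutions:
 u(a) = C1 + C2*a + sqrt(2)*a^4/8 - sqrt(6)*a^3/12 + sqrt(2)*a^2


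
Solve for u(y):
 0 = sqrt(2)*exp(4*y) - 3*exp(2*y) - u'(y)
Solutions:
 u(y) = C1 + sqrt(2)*exp(4*y)/4 - 3*exp(2*y)/2


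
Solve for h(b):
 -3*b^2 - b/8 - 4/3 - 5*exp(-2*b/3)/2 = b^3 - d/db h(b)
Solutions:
 h(b) = C1 + b^4/4 + b^3 + b^2/16 + 4*b/3 - 15*exp(-2*b/3)/4


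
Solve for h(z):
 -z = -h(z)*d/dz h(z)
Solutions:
 h(z) = -sqrt(C1 + z^2)
 h(z) = sqrt(C1 + z^2)


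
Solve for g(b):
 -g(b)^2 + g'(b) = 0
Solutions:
 g(b) = -1/(C1 + b)


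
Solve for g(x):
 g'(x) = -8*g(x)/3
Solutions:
 g(x) = C1*exp(-8*x/3)


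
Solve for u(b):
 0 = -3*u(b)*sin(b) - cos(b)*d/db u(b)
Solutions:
 u(b) = C1*cos(b)^3


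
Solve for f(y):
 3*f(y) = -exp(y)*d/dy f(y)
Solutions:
 f(y) = C1*exp(3*exp(-y))


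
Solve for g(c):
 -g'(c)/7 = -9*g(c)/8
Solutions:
 g(c) = C1*exp(63*c/8)


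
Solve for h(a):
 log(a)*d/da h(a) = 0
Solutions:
 h(a) = C1


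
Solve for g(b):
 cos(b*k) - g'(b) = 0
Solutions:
 g(b) = C1 + sin(b*k)/k


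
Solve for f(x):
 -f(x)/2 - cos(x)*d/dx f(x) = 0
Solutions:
 f(x) = C1*(sin(x) - 1)^(1/4)/(sin(x) + 1)^(1/4)


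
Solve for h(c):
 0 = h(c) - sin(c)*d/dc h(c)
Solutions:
 h(c) = C1*sqrt(cos(c) - 1)/sqrt(cos(c) + 1)


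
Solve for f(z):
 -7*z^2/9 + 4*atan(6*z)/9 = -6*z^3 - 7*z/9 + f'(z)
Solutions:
 f(z) = C1 + 3*z^4/2 - 7*z^3/27 + 7*z^2/18 + 4*z*atan(6*z)/9 - log(36*z^2 + 1)/27


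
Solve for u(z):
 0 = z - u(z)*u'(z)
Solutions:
 u(z) = -sqrt(C1 + z^2)
 u(z) = sqrt(C1 + z^2)


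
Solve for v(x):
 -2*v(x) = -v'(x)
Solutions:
 v(x) = C1*exp(2*x)


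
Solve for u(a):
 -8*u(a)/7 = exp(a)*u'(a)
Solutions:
 u(a) = C1*exp(8*exp(-a)/7)


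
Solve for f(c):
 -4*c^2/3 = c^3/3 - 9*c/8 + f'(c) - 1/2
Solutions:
 f(c) = C1 - c^4/12 - 4*c^3/9 + 9*c^2/16 + c/2


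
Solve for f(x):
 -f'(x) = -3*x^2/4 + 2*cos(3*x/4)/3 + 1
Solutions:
 f(x) = C1 + x^3/4 - x - 8*sin(3*x/4)/9


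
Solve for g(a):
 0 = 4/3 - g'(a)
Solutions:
 g(a) = C1 + 4*a/3


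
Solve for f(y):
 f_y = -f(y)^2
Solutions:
 f(y) = 1/(C1 + y)


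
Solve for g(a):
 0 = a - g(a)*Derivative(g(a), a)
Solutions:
 g(a) = -sqrt(C1 + a^2)
 g(a) = sqrt(C1 + a^2)


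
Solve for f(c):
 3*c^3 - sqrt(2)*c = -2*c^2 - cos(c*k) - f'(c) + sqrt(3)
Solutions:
 f(c) = C1 - 3*c^4/4 - 2*c^3/3 + sqrt(2)*c^2/2 + sqrt(3)*c - sin(c*k)/k


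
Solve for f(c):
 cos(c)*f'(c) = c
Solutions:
 f(c) = C1 + Integral(c/cos(c), c)


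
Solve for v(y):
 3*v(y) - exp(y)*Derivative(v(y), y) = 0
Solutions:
 v(y) = C1*exp(-3*exp(-y))


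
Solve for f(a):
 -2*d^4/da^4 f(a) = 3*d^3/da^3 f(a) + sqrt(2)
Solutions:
 f(a) = C1 + C2*a + C3*a^2 + C4*exp(-3*a/2) - sqrt(2)*a^3/18


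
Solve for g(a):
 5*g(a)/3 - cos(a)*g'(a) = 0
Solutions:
 g(a) = C1*(sin(a) + 1)^(5/6)/(sin(a) - 1)^(5/6)


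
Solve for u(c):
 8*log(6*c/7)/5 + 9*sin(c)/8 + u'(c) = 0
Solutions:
 u(c) = C1 - 8*c*log(c)/5 - 8*c*log(6)/5 + 8*c/5 + 8*c*log(7)/5 + 9*cos(c)/8


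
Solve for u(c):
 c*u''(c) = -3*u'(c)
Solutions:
 u(c) = C1 + C2/c^2


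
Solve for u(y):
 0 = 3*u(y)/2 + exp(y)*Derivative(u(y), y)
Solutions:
 u(y) = C1*exp(3*exp(-y)/2)


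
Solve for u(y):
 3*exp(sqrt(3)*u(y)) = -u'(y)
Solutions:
 u(y) = sqrt(3)*(2*log(1/(C1 + 3*y)) - log(3))/6


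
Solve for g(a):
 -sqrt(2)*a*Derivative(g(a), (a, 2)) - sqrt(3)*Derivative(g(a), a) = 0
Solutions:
 g(a) = C1 + C2*a^(1 - sqrt(6)/2)


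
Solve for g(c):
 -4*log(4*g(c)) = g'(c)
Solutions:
 Integral(1/(log(_y) + 2*log(2)), (_y, g(c)))/4 = C1 - c


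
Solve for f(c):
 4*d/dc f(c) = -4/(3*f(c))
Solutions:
 f(c) = -sqrt(C1 - 6*c)/3
 f(c) = sqrt(C1 - 6*c)/3


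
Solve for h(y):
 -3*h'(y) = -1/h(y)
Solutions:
 h(y) = -sqrt(C1 + 6*y)/3
 h(y) = sqrt(C1 + 6*y)/3


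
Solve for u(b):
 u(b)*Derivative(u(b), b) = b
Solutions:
 u(b) = -sqrt(C1 + b^2)
 u(b) = sqrt(C1 + b^2)


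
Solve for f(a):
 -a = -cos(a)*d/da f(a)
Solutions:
 f(a) = C1 + Integral(a/cos(a), a)


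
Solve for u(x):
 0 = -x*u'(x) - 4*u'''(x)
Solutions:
 u(x) = C1 + Integral(C2*airyai(-2^(1/3)*x/2) + C3*airybi(-2^(1/3)*x/2), x)


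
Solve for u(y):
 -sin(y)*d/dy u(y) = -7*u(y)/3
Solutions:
 u(y) = C1*(cos(y) - 1)^(7/6)/(cos(y) + 1)^(7/6)


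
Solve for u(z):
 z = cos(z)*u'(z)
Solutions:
 u(z) = C1 + Integral(z/cos(z), z)


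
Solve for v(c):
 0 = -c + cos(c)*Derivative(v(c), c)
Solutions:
 v(c) = C1 + Integral(c/cos(c), c)


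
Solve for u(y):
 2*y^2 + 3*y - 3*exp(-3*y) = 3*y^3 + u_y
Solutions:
 u(y) = C1 - 3*y^4/4 + 2*y^3/3 + 3*y^2/2 + exp(-3*y)


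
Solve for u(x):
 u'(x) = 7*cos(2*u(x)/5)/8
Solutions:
 -7*x/8 - 5*log(sin(2*u(x)/5) - 1)/4 + 5*log(sin(2*u(x)/5) + 1)/4 = C1


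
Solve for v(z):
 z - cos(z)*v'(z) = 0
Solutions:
 v(z) = C1 + Integral(z/cos(z), z)


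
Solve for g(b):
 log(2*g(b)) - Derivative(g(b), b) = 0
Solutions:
 -Integral(1/(log(_y) + log(2)), (_y, g(b))) = C1 - b


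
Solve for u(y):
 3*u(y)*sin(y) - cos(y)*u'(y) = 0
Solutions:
 u(y) = C1/cos(y)^3


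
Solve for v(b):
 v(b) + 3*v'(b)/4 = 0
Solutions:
 v(b) = C1*exp(-4*b/3)


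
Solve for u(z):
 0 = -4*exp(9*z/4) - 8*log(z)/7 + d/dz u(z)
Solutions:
 u(z) = C1 + 8*z*log(z)/7 - 8*z/7 + 16*exp(9*z/4)/9


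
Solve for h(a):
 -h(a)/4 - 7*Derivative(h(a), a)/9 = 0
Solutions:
 h(a) = C1*exp(-9*a/28)


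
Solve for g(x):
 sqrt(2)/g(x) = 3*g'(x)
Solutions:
 g(x) = -sqrt(C1 + 6*sqrt(2)*x)/3
 g(x) = sqrt(C1 + 6*sqrt(2)*x)/3


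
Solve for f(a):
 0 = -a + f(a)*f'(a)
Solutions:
 f(a) = -sqrt(C1 + a^2)
 f(a) = sqrt(C1 + a^2)


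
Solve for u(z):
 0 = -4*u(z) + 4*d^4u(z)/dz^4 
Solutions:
 u(z) = C1*exp(-z) + C2*exp(z) + C3*sin(z) + C4*cos(z)


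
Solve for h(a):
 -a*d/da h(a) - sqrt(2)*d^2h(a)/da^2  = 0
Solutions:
 h(a) = C1 + C2*erf(2^(1/4)*a/2)


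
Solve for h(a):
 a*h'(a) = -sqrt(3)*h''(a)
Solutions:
 h(a) = C1 + C2*erf(sqrt(2)*3^(3/4)*a/6)


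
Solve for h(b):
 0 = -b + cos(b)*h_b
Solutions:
 h(b) = C1 + Integral(b/cos(b), b)


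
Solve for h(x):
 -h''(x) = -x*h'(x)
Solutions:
 h(x) = C1 + C2*erfi(sqrt(2)*x/2)


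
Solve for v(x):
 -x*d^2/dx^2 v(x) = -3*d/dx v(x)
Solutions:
 v(x) = C1 + C2*x^4


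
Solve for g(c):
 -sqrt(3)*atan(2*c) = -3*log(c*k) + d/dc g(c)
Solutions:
 g(c) = C1 + 3*c*log(c*k) - 3*c - sqrt(3)*(c*atan(2*c) - log(4*c^2 + 1)/4)


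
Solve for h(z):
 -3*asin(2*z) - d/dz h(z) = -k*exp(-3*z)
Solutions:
 h(z) = C1 - k*exp(-3*z)/3 - 3*z*asin(2*z) - 3*sqrt(1 - 4*z^2)/2


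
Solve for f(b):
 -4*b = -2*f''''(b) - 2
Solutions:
 f(b) = C1 + C2*b + C3*b^2 + C4*b^3 + b^5/60 - b^4/24


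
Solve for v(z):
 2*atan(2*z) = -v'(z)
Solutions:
 v(z) = C1 - 2*z*atan(2*z) + log(4*z^2 + 1)/2


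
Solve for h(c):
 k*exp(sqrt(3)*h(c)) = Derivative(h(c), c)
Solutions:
 h(c) = sqrt(3)*(2*log(-1/(C1 + c*k)) - log(3))/6


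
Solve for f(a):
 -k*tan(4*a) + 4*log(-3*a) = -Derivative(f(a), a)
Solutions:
 f(a) = C1 - 4*a*log(-a) - 4*a*log(3) + 4*a - k*log(cos(4*a))/4


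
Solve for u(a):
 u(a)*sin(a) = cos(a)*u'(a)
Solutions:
 u(a) = C1/cos(a)


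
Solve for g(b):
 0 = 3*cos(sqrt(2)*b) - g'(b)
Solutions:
 g(b) = C1 + 3*sqrt(2)*sin(sqrt(2)*b)/2


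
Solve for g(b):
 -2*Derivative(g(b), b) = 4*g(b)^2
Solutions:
 g(b) = 1/(C1 + 2*b)


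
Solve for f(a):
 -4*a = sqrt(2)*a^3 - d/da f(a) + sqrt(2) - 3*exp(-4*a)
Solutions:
 f(a) = C1 + sqrt(2)*a^4/4 + 2*a^2 + sqrt(2)*a + 3*exp(-4*a)/4


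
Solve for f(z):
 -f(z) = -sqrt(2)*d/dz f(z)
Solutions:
 f(z) = C1*exp(sqrt(2)*z/2)


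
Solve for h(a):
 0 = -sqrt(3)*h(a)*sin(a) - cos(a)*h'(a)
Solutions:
 h(a) = C1*cos(a)^(sqrt(3))


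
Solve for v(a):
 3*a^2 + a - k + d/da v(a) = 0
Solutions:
 v(a) = C1 - a^3 - a^2/2 + a*k


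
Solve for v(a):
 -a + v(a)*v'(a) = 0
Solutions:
 v(a) = -sqrt(C1 + a^2)
 v(a) = sqrt(C1 + a^2)


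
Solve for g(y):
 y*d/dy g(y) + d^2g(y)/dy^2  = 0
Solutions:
 g(y) = C1 + C2*erf(sqrt(2)*y/2)


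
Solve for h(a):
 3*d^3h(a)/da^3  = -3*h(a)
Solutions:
 h(a) = C3*exp(-a) + (C1*sin(sqrt(3)*a/2) + C2*cos(sqrt(3)*a/2))*exp(a/2)


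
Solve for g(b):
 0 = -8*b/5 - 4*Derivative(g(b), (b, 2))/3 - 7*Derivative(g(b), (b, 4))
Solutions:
 g(b) = C1 + C2*b + C3*sin(2*sqrt(21)*b/21) + C4*cos(2*sqrt(21)*b/21) - b^3/5


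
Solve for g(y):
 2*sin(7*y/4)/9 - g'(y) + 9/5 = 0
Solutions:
 g(y) = C1 + 9*y/5 - 8*cos(7*y/4)/63


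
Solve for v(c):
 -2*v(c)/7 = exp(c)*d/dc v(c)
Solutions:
 v(c) = C1*exp(2*exp(-c)/7)


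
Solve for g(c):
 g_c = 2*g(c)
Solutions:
 g(c) = C1*exp(2*c)


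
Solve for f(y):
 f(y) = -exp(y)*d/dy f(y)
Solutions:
 f(y) = C1*exp(exp(-y))


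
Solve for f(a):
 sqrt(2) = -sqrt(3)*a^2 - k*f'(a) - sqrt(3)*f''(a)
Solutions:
 f(a) = C1 + C2*exp(-sqrt(3)*a*k/3) - sqrt(3)*a^3/(3*k) + 3*a^2/k^2 - sqrt(2)*a/k - 6*sqrt(3)*a/k^3


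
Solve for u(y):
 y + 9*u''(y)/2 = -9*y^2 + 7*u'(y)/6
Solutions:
 u(y) = C1 + C2*exp(7*y/27) + 18*y^3/7 + 1479*y^2/49 + 79866*y/343


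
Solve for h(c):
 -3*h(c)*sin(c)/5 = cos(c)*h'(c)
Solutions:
 h(c) = C1*cos(c)^(3/5)


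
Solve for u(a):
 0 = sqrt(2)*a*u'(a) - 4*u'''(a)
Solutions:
 u(a) = C1 + Integral(C2*airyai(sqrt(2)*a/2) + C3*airybi(sqrt(2)*a/2), a)


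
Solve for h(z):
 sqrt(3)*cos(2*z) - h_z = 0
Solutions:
 h(z) = C1 + sqrt(3)*sin(2*z)/2


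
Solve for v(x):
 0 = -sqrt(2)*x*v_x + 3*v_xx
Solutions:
 v(x) = C1 + C2*erfi(2^(3/4)*sqrt(3)*x/6)


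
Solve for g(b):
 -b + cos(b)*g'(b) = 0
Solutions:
 g(b) = C1 + Integral(b/cos(b), b)


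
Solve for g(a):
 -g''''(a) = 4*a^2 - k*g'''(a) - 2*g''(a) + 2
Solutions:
 g(a) = C1 + C2*a + C3*exp(a*(k - sqrt(k^2 + 8))/2) + C4*exp(a*(k + sqrt(k^2 + 8))/2) + a^4/6 - a^3*k/3 + a^2*(k^2 + 3)/2


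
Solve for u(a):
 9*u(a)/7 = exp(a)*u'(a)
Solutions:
 u(a) = C1*exp(-9*exp(-a)/7)


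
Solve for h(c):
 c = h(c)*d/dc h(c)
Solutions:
 h(c) = -sqrt(C1 + c^2)
 h(c) = sqrt(C1 + c^2)


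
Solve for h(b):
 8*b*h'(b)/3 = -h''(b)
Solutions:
 h(b) = C1 + C2*erf(2*sqrt(3)*b/3)


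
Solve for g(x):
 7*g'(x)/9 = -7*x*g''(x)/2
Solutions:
 g(x) = C1 + C2*x^(7/9)


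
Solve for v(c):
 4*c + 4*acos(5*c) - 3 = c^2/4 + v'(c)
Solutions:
 v(c) = C1 - c^3/12 + 2*c^2 + 4*c*acos(5*c) - 3*c - 4*sqrt(1 - 25*c^2)/5


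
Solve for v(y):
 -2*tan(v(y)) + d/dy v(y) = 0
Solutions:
 v(y) = pi - asin(C1*exp(2*y))
 v(y) = asin(C1*exp(2*y))


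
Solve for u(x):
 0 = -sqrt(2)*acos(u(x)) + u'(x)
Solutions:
 Integral(1/acos(_y), (_y, u(x))) = C1 + sqrt(2)*x


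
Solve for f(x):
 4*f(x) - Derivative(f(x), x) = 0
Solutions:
 f(x) = C1*exp(4*x)


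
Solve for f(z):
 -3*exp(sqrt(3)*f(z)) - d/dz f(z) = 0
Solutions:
 f(z) = sqrt(3)*(2*log(1/(C1 + 3*z)) - log(3))/6


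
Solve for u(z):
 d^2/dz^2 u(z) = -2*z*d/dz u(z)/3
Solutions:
 u(z) = C1 + C2*erf(sqrt(3)*z/3)


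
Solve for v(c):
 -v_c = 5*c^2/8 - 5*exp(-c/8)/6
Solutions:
 v(c) = C1 - 5*c^3/24 - 20*exp(-c/8)/3


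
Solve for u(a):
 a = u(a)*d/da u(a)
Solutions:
 u(a) = -sqrt(C1 + a^2)
 u(a) = sqrt(C1 + a^2)
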